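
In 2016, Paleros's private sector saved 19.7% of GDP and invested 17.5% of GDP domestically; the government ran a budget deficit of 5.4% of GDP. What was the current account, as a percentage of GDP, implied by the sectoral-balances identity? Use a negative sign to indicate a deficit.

-3.2

By the sectoral-balances identity, CA = (S_private - I) + (T - G).
Private balance = 19.7 - 17.5 = 2.2
Government balance (T - G) = -5.4
CA = 2.2 + (-5.4) = -3.2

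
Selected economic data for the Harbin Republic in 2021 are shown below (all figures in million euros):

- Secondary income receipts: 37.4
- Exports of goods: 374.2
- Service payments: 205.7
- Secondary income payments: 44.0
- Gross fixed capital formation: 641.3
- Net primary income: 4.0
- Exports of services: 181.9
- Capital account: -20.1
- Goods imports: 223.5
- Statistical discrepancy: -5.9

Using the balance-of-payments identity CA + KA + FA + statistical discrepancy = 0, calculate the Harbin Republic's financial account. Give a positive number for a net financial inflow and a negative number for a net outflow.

Goods balance = 374.2 - 223.5 = 150.7
Services balance = 181.9 - 205.7 = -23.8
Trade balance (goods + services) = 150.7 + (-23.8) = 126.9
Net primary income = 4.0
Net secondary income = 37.4 - 44.0 = -6.6
Current account = 126.9 + 4.0 + (-6.6) = 124.3
Financial account = -(124.3 + (-20.1) + (-5.9)) = -98.3

-98.3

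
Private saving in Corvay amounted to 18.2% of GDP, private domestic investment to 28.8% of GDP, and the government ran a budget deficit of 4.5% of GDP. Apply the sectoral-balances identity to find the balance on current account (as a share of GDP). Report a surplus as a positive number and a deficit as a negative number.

-15.1

By the sectoral-balances identity, CA = (S_private - I) + (T - G).
Private balance = 18.2 - 28.8 = -10.6
Government balance (T - G) = -4.5
CA = -10.6 + (-4.5) = -15.1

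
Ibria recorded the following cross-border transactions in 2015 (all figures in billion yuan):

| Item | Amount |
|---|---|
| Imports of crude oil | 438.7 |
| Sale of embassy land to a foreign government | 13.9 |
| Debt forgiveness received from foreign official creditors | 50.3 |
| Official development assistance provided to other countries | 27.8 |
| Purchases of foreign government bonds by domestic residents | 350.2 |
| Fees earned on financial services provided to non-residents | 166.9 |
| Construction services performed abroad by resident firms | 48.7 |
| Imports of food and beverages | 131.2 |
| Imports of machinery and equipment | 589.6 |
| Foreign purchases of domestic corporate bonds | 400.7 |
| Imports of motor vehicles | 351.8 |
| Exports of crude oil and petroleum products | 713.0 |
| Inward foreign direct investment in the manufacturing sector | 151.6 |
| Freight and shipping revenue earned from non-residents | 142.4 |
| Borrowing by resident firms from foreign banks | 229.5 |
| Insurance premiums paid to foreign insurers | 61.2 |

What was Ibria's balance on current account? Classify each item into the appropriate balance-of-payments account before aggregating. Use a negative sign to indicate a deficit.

-529.3

Goods: -589.6 - 351.8 + 713.0 - 438.7 - 131.2 = -798.3
Services: 48.7 + 142.4 + 166.9 - 61.2 = 296.8
Secondary income: -27.8
Current account = (-798.3) + 296.8 + (-27.8) = -529.3
(Excluded from the current account — capital account: sale of embassy land to a foreign government 13.9, debt forgiveness received from foreign official creditors 50.3; financial account: purchases of foreign government bonds by domestic residents 350.2, foreign purchases of domestic corporate bonds 400.7, inward foreign direct investment in the manufacturing sector 151.6, borrowing by resident firms from foreign banks 229.5.)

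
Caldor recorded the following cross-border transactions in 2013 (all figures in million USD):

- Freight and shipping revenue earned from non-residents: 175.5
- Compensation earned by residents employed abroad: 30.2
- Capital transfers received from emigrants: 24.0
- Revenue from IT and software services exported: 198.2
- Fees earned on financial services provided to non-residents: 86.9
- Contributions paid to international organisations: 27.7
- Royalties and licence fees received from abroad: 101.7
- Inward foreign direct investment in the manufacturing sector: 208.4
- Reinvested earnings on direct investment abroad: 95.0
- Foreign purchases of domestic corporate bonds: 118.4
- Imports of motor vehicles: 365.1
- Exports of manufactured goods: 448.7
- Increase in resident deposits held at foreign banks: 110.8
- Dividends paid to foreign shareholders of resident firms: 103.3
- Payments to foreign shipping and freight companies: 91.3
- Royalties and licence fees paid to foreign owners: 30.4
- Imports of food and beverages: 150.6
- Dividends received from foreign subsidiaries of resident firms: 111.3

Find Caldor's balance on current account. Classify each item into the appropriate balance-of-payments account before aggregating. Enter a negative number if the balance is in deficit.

Goods: -150.6 - 365.1 + 448.7 = -67.0
Services: 198.2 + 175.5 - 91.3 + 101.7 - 30.4 + 86.9 = 440.6
Primary income: 111.3 - 103.3 + 95.0 + 30.2 = 133.2
Secondary income: -27.7
Current account = (-67.0) + 440.6 + 133.2 + (-27.7) = 479.1
(Excluded from the current account — capital account: capital transfers received from emigrants 24.0; financial account: inward foreign direct investment in the manufacturing sector 208.4, foreign purchases of domestic corporate bonds 118.4, increase in resident deposits held at foreign banks 110.8.)

479.1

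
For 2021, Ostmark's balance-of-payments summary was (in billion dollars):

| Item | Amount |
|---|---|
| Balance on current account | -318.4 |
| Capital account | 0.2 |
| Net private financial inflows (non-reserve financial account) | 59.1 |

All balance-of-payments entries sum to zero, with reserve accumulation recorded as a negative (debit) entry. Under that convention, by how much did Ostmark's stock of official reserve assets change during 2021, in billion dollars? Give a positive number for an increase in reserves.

-259.1

Official reserve transactions balance = -((-318.4) + 0.2 + 59.1) = 259.1
An accumulation of reserves is recorded as a debit (negative entry), so the change in the stock of reserves is the negative of that balance.
Change in official reserves = -(259.1) = -259.1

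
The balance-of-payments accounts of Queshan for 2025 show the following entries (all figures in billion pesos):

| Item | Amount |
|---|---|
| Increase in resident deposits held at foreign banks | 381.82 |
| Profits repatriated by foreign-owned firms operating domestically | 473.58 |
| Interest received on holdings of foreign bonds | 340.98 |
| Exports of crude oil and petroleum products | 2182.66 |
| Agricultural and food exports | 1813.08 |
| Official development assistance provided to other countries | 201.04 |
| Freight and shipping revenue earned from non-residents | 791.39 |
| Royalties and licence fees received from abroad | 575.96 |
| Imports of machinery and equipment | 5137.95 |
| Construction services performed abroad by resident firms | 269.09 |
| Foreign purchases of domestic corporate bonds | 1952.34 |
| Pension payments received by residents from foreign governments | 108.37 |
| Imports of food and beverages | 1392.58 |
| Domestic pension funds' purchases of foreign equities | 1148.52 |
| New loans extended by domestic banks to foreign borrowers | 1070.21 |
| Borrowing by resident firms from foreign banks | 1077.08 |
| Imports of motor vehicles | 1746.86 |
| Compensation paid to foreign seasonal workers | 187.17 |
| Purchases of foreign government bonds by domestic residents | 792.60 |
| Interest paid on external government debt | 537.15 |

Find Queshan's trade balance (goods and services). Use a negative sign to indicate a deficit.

-2645.21

Goods: -5137.95 + 1813.08 - 1746.86 + 2182.66 - 1392.58 = -4281.65
Services: 269.09 + 791.39 + 575.96 = 1636.44
Trade balance = -4281.65 + 1636.44 = -2645.21
(Excluded from the trade balance — financial account: increase in resident deposits held at foreign banks 381.82, foreign purchases of domestic corporate bonds 1952.34, domestic pension funds' purchases of foreign equities 1148.52, new loans extended by domestic banks to foreign borrowers 1070.21, borrowing by resident firms from foreign banks 1077.08, purchases of foreign government bonds by domestic residents 792.60; primary income: profits repatriated by foreign-owned firms operating domestically 473.58, interest received on holdings of foreign bonds 340.98, compensation paid to foreign seasonal workers 187.17, interest paid on external government debt 537.15; secondary income: official development assistance provided to other countries 201.04, pension payments received by residents from foreign governments 108.37.)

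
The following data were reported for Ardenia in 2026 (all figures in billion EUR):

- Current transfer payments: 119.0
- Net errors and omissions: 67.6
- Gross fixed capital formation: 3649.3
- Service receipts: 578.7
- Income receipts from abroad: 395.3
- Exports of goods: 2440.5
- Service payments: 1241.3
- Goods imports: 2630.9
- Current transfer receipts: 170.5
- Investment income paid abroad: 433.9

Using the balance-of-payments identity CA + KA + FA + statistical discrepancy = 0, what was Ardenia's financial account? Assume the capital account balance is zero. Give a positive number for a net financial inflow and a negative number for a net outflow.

Goods balance = 2440.5 - 2630.9 = -190.4
Services balance = 578.7 - 1241.3 = -662.6
Trade balance (goods + services) = -190.4 + (-662.6) = -853.0
Net primary income = 395.3 - 433.9 = -38.6
Net secondary income = 170.5 - 119.0 = 51.5
Current account = -853.0 + (-38.6) + 51.5 = -840.1
Financial account = -(-840.1 + 67.6) = 772.5

772.5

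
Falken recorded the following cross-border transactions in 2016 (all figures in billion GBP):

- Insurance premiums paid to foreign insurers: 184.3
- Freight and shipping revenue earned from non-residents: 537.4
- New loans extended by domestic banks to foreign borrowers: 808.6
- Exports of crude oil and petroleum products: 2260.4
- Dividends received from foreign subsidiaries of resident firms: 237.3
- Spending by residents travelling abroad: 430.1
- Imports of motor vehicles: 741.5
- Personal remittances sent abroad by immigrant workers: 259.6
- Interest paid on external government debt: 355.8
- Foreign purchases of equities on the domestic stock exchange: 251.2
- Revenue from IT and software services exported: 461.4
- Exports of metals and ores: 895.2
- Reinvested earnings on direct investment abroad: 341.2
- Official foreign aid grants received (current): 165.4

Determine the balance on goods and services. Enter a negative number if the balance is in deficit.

Goods: 2260.4 - 741.5 + 895.2 = 2414.1
Services: -430.1 - 184.3 + 537.4 + 461.4 = 384.4
Trade balance = 2414.1 + 384.4 = 2798.5
(Excluded from the trade balance — financial account: new loans extended by domestic banks to foreign borrowers 808.6, foreign purchases of equities on the domestic stock exchange 251.2; primary income: dividends received from foreign subsidiaries of resident firms 237.3, interest paid on external government debt 355.8, reinvested earnings on direct investment abroad 341.2; secondary income: personal remittances sent abroad by immigrant workers 259.6, official foreign aid grants received (current) 165.4.)

2798.5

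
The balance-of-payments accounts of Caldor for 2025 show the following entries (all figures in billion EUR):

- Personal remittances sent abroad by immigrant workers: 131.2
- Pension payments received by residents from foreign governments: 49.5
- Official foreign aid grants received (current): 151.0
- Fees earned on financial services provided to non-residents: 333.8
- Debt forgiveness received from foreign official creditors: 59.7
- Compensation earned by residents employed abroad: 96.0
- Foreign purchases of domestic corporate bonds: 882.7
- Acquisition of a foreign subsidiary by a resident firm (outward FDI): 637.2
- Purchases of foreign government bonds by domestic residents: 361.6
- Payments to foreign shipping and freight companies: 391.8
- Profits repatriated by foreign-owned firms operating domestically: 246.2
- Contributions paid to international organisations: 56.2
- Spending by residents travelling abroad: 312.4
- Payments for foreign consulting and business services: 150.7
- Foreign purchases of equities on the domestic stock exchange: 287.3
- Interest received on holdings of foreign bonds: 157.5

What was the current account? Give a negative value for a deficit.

Services: -391.8 - 312.4 - 150.7 + 333.8 = -521.1
Primary income: 96.0 - 246.2 + 157.5 = 7.3
Secondary income: 151.0 - 131.2 + 49.5 - 56.2 = 13.1
Current account = (-521.1) + 7.3 + 13.1 = -500.7
(Excluded from the current account — capital account: debt forgiveness received from foreign official creditors 59.7; financial account: foreign purchases of domestic corporate bonds 882.7, acquisition of a foreign subsidiary by a resident firm (outward FDI) 637.2, purchases of foreign government bonds by domestic residents 361.6, foreign purchases of equities on the domestic stock exchange 287.3.)

-500.7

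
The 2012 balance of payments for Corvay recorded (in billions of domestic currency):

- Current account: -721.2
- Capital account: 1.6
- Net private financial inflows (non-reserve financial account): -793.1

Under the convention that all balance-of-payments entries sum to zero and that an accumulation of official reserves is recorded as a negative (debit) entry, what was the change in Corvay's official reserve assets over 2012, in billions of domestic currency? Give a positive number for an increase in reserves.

-1512.7

Official reserve transactions balance = -((-721.2) + 1.6 + (-793.1)) = 1512.7
An accumulation of reserves is recorded as a debit (negative entry), so the change in the stock of reserves is the negative of that balance.
Change in official reserves = -(1512.7) = -1512.7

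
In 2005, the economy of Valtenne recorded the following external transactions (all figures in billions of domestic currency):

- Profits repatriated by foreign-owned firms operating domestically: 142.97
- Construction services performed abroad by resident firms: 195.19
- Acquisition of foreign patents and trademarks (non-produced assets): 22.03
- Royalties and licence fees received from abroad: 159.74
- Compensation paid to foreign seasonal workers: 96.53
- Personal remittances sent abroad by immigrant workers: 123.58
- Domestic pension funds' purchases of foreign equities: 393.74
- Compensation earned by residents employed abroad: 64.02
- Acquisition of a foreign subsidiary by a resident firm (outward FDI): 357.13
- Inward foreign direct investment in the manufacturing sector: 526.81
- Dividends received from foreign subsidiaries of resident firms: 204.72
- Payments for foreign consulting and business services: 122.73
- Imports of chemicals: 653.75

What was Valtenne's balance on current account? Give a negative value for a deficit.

-515.89

Goods: -653.75
Services: -122.73 + 159.74 + 195.19 = 232.20
Primary income: 204.72 + 64.02 - 96.53 - 142.97 = 29.24
Secondary income: -123.58
Current account = (-653.75) + 232.20 + 29.24 + (-123.58) = -515.89
(Excluded from the current account — capital account: acquisition of foreign patents and trademarks (non-produced assets) 22.03; financial account: domestic pension funds' purchases of foreign equities 393.74, acquisition of a foreign subsidiary by a resident firm (outward FDI) 357.13, inward foreign direct investment in the manufacturing sector 526.81.)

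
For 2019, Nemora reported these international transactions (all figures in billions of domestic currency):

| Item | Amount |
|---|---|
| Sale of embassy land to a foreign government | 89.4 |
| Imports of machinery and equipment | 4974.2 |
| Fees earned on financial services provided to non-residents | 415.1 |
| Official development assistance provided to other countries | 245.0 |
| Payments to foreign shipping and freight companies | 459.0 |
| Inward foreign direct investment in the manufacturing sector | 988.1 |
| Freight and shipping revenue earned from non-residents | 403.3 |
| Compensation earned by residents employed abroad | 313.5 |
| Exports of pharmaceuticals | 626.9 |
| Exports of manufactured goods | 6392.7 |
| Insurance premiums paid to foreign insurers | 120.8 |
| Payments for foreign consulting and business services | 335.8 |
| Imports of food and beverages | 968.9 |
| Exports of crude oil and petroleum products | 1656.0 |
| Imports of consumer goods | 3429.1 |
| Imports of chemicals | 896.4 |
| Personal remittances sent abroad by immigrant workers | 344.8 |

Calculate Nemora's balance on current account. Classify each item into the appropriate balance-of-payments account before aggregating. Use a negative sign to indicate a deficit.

Goods: -3429.1 + 6392.7 - 968.9 - 896.4 + 626.9 - 4974.2 + 1656.0 = -1593.0
Services: -459.0 + 415.1 - 120.8 + 403.3 - 335.8 = -97.2
Primary income: 313.5
Secondary income: -344.8 - 245.0 = -589.8
Current account = (-1593.0) + (-97.2) + 313.5 + (-589.8) = -1966.5
(Excluded from the current account — capital account: sale of embassy land to a foreign government 89.4; financial account: inward foreign direct investment in the manufacturing sector 988.1.)

-1966.5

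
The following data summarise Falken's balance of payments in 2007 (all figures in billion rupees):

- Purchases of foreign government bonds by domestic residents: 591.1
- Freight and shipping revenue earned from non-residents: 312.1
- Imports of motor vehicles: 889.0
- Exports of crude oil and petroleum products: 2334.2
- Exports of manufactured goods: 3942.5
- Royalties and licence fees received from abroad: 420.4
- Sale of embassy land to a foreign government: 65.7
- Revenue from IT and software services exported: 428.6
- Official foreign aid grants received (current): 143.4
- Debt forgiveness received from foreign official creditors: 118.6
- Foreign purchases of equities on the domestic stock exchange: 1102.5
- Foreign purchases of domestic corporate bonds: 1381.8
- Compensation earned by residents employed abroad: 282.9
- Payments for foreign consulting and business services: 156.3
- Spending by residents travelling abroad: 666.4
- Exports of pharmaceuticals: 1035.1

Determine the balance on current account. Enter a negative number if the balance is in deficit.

7187.5

Goods: -889.0 + 3942.5 + 2334.2 + 1035.1 = 6422.8
Services: 428.6 + 312.1 - 666.4 + 420.4 - 156.3 = 338.4
Primary income: 282.9
Secondary income: 143.4
Current account = 6422.8 + 338.4 + 282.9 + 143.4 = 7187.5
(Excluded from the current account — financial account: purchases of foreign government bonds by domestic residents 591.1, foreign purchases of equities on the domestic stock exchange 1102.5, foreign purchases of domestic corporate bonds 1381.8; capital account: sale of embassy land to a foreign government 65.7, debt forgiveness received from foreign official creditors 118.6.)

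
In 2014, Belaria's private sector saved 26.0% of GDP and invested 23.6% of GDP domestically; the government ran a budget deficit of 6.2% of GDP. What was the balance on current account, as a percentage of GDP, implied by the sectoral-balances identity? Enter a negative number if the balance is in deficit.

-3.8

By the sectoral-balances identity, CA = (S_private - I) + (T - G).
Private balance = 26.0 - 23.6 = 2.4
Government balance (T - G) = -6.2
CA = 2.4 + (-6.2) = -3.8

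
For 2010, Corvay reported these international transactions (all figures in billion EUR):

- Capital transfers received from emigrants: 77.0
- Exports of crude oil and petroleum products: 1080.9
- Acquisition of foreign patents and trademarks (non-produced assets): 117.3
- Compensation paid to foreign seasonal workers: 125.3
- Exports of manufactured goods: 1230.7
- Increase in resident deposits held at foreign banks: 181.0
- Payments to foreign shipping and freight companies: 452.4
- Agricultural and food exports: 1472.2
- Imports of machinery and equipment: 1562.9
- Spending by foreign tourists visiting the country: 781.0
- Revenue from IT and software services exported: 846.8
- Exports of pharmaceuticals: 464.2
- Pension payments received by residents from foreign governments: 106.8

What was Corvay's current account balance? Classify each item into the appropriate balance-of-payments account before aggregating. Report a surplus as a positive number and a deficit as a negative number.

3842.0

Goods: 1472.2 + 464.2 + 1080.9 + 1230.7 - 1562.9 = 2685.1
Services: 781.0 - 452.4 + 846.8 = 1175.4
Primary income: -125.3
Secondary income: 106.8
Current account = 2685.1 + 1175.4 + (-125.3) + 106.8 = 3842.0
(Excluded from the current account — capital account: capital transfers received from emigrants 77.0, acquisition of foreign patents and trademarks (non-produced assets) 117.3; financial account: increase in resident deposits held at foreign banks 181.0.)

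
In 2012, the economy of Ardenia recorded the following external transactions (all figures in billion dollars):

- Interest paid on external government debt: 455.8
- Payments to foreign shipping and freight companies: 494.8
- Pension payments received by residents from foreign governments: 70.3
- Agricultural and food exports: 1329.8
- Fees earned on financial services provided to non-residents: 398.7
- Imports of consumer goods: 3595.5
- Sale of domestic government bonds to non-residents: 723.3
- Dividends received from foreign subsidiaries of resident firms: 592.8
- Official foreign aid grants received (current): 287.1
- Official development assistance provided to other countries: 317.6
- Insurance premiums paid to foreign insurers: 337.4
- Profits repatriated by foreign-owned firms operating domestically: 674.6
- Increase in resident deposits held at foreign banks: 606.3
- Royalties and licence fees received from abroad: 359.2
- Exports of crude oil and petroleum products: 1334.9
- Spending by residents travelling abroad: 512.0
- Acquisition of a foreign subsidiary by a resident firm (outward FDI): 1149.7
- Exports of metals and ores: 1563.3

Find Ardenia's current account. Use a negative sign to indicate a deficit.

Goods: 1334.9 + 1329.8 - 3595.5 + 1563.3 = 632.5
Services: 398.7 - 512.0 + 359.2 - 337.4 - 494.8 = -586.3
Primary income: 592.8 - 455.8 - 674.6 = -537.6
Secondary income: -317.6 + 70.3 + 287.1 = 39.8
Current account = 632.5 + (-586.3) + (-537.6) + 39.8 = -451.6
(Excluded from the current account — financial account: sale of domestic government bonds to non-residents 723.3, increase in resident deposits held at foreign banks 606.3, acquisition of a foreign subsidiary by a resident firm (outward FDI) 1149.7.)

-451.6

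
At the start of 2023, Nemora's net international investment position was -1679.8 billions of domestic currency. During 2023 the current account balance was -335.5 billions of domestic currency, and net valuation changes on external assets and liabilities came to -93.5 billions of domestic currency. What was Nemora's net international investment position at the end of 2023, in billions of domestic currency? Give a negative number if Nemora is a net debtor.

Change in NIIP = current account + net valuation change = -335.5 + (-93.5) = -429.0
End-of-year NIIP = -1679.8 + (-429.0) = -2108.8

-2108.8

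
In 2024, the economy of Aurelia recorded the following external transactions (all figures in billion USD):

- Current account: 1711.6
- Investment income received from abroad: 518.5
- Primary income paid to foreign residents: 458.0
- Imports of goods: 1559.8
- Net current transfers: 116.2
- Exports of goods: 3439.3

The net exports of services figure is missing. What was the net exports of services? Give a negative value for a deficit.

Current account = goods balance + services balance + net primary income + net secondary income
Sum of the known components = 2056.2
Net exports of services = CA - (known components) = 1711.6 - 2056.2 = -344.6

-344.6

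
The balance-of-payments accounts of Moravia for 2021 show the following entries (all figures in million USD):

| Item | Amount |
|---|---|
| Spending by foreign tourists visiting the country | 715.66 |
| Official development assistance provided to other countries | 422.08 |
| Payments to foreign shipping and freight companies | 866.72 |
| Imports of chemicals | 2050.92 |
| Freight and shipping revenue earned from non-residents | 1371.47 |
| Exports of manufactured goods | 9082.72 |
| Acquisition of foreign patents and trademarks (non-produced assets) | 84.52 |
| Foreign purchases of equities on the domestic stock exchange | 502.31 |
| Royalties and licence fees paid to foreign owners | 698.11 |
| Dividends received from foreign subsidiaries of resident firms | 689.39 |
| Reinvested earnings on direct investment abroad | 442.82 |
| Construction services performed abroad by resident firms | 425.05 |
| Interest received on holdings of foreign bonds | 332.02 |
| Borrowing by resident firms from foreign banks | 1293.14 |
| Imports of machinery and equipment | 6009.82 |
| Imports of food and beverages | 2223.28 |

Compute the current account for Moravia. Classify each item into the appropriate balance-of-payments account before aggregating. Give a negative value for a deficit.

788.20

Goods: 9082.72 - 2223.28 - 6009.82 - 2050.92 = -1201.30
Services: 425.05 + 715.66 - 866.72 - 698.11 + 1371.47 = 947.35
Primary income: 442.82 + 332.02 + 689.39 = 1464.23
Secondary income: -422.08
Current account = (-1201.30) + 947.35 + 1464.23 + (-422.08) = 788.20
(Excluded from the current account — capital account: acquisition of foreign patents and trademarks (non-produced assets) 84.52; financial account: foreign purchases of equities on the domestic stock exchange 502.31, borrowing by resident firms from foreign banks 1293.14.)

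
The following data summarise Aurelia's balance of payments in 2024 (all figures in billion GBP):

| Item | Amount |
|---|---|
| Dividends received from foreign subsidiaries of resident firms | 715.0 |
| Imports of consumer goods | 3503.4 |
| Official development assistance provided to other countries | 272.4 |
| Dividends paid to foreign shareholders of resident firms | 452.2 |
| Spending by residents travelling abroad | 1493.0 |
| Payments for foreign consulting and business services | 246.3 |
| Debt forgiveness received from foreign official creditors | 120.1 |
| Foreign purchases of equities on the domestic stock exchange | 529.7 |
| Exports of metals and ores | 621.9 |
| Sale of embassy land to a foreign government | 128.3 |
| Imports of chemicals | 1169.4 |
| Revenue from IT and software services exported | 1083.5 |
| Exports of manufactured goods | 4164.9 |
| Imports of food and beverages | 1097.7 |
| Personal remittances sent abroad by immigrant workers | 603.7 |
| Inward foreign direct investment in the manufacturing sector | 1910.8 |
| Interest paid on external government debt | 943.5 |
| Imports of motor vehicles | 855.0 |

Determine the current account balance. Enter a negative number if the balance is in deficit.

-4051.3

Goods: -3503.4 + 621.9 + 4164.9 - 1097.7 - 855.0 - 1169.4 = -1838.7
Services: -1493.0 - 246.3 + 1083.5 = -655.8
Primary income: 715.0 - 943.5 - 452.2 = -680.7
Secondary income: -603.7 - 272.4 = -876.1
Current account = (-1838.7) + (-655.8) + (-680.7) + (-876.1) = -4051.3
(Excluded from the current account — capital account: debt forgiveness received from foreign official creditors 120.1, sale of embassy land to a foreign government 128.3; financial account: foreign purchases of equities on the domestic stock exchange 529.7, inward foreign direct investment in the manufacturing sector 1910.8.)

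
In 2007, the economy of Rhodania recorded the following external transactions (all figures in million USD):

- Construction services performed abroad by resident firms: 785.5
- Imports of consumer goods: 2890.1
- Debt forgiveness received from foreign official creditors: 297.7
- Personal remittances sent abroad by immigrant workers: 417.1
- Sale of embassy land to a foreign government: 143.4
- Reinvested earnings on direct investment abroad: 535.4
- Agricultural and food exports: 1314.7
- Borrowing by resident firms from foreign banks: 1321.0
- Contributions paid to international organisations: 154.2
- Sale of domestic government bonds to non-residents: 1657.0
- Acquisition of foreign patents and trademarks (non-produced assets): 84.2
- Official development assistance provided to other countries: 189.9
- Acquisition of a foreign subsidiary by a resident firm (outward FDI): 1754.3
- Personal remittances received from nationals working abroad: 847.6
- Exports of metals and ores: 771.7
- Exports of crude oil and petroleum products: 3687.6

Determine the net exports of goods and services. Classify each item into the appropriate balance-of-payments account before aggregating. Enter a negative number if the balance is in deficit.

3669.4

Goods: -2890.1 + 3687.6 + 1314.7 + 771.7 = 2883.9
Services: 785.5
Trade balance = 2883.9 + 785.5 = 3669.4
(Excluded from the trade balance — capital account: debt forgiveness received from foreign official creditors 297.7, sale of embassy land to a foreign government 143.4, acquisition of foreign patents and trademarks (non-produced assets) 84.2; secondary income: personal remittances sent abroad by immigrant workers 417.1, contributions paid to international organisations 154.2, official development assistance provided to other countries 189.9, personal remittances received from nationals working abroad 847.6; primary income: reinvested earnings on direct investment abroad 535.4; financial account: borrowing by resident firms from foreign banks 1321.0, sale of domestic government bonds to non-residents 1657.0, acquisition of a foreign subsidiary by a resident firm (outward FDI) 1754.3.)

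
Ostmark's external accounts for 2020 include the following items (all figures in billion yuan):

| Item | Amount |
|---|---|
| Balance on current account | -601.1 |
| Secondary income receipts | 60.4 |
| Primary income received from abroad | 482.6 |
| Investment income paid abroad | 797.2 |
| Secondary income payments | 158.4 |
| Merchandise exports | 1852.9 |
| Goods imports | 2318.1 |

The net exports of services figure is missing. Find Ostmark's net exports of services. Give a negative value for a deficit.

276.7

Current account = goods balance + services balance + net primary income + net secondary income
Sum of the known components = -877.8
Net exports of services = CA - (known components) = -601.1 - (-877.8) = 276.7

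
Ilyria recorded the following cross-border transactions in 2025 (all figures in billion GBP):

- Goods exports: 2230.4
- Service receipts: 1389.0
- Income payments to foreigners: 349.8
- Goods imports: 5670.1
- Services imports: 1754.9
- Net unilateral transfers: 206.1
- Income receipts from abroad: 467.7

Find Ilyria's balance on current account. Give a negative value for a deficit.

-3481.6

Goods balance = 2230.4 - 5670.1 = -3439.7
Services balance = 1389.0 - 1754.9 = -365.9
Trade balance (goods + services) = -3439.7 + (-365.9) = -3805.6
Net primary income = 467.7 - 349.8 = 117.9
Net secondary income = 206.1
Current account = -3805.6 + 117.9 + 206.1 = -3481.6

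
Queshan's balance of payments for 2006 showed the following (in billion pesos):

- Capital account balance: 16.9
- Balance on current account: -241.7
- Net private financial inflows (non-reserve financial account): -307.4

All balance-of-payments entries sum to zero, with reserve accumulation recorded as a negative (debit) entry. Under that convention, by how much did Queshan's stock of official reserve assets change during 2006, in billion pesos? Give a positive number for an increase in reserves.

-532.2

Official reserve transactions balance = -((-241.7) + 16.9 + (-307.4)) = 532.2
An accumulation of reserves is recorded as a debit (negative entry), so the change in the stock of reserves is the negative of that balance.
Change in official reserves = -(532.2) = -532.2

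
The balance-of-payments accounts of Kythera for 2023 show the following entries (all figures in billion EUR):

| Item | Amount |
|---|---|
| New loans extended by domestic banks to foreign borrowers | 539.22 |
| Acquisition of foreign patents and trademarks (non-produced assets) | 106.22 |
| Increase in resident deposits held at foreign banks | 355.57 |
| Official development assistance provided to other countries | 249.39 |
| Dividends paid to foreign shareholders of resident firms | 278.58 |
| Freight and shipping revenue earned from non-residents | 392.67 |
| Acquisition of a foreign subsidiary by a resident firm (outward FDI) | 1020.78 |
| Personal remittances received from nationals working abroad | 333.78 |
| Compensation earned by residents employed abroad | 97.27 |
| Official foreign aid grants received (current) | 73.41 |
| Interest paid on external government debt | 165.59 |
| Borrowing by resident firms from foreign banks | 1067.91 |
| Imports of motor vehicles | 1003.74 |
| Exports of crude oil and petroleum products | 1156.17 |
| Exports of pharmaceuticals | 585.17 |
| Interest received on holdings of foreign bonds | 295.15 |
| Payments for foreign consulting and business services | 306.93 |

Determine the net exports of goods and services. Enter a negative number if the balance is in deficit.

823.34

Goods: 585.17 + 1156.17 - 1003.74 = 737.60
Services: -306.93 + 392.67 = 85.74
Trade balance = 737.60 + 85.74 = 823.34
(Excluded from the trade balance — financial account: new loans extended by domestic banks to foreign borrowers 539.22, increase in resident deposits held at foreign banks 355.57, acquisition of a foreign subsidiary by a resident firm (outward FDI) 1020.78, borrowing by resident firms from foreign banks 1067.91; capital account: acquisition of foreign patents and trademarks (non-produced assets) 106.22; secondary income: official development assistance provided to other countries 249.39, personal remittances received from nationals working abroad 333.78, official foreign aid grants received (current) 73.41; primary income: dividends paid to foreign shareholders of resident firms 278.58, compensation earned by residents employed abroad 97.27, interest paid on external government debt 165.59, interest received on holdings of foreign bonds 295.15.)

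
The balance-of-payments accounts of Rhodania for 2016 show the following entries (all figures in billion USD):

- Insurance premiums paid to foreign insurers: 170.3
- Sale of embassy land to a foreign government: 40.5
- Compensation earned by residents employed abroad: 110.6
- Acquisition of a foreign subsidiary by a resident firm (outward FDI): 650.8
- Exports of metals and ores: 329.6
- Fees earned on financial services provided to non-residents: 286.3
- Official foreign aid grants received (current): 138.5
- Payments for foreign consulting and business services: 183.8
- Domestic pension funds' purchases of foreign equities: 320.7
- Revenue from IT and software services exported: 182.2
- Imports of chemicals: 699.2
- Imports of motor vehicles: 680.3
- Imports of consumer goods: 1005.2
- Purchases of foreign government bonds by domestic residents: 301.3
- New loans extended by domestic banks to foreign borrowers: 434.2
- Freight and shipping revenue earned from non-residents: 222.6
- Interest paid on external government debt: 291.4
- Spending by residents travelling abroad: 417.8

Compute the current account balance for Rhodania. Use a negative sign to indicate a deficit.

-2178.2

Goods: 329.6 - 699.2 - 680.3 - 1005.2 = -2055.1
Services: 286.3 - 170.3 + 222.6 + 182.2 - 417.8 - 183.8 = -80.8
Primary income: 110.6 - 291.4 = -180.8
Secondary income: 138.5
Current account = (-2055.1) + (-80.8) + (-180.8) + 138.5 = -2178.2
(Excluded from the current account — capital account: sale of embassy land to a foreign government 40.5; financial account: acquisition of a foreign subsidiary by a resident firm (outward FDI) 650.8, domestic pension funds' purchases of foreign equities 320.7, purchases of foreign government bonds by domestic residents 301.3, new loans extended by domestic banks to foreign borrowers 434.2.)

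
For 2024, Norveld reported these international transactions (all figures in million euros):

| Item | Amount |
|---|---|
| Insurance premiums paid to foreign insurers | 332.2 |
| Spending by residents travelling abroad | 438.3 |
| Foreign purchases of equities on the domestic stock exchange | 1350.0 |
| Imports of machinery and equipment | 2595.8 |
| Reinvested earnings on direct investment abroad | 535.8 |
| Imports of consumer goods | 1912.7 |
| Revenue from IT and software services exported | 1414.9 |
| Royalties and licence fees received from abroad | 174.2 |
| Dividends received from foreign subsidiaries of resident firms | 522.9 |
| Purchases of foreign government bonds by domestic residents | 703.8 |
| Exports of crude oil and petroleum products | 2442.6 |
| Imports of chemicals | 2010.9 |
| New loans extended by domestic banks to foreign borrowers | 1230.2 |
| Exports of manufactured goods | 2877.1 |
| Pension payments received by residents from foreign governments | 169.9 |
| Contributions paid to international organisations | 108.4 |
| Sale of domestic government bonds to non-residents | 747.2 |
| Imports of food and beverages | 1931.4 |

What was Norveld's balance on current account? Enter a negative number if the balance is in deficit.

-1192.3

Goods: -1931.4 + 2442.6 + 2877.1 - 1912.7 - 2010.9 - 2595.8 = -3131.1
Services: 174.2 - 438.3 + 1414.9 - 332.2 = 818.6
Primary income: 522.9 + 535.8 = 1058.7
Secondary income: -108.4 + 169.9 = 61.5
Current account = (-3131.1) + 818.6 + 1058.7 + 61.5 = -1192.3
(Excluded from the current account — financial account: foreign purchases of equities on the domestic stock exchange 1350.0, purchases of foreign government bonds by domestic residents 703.8, new loans extended by domestic banks to foreign borrowers 1230.2, sale of domestic government bonds to non-residents 747.2.)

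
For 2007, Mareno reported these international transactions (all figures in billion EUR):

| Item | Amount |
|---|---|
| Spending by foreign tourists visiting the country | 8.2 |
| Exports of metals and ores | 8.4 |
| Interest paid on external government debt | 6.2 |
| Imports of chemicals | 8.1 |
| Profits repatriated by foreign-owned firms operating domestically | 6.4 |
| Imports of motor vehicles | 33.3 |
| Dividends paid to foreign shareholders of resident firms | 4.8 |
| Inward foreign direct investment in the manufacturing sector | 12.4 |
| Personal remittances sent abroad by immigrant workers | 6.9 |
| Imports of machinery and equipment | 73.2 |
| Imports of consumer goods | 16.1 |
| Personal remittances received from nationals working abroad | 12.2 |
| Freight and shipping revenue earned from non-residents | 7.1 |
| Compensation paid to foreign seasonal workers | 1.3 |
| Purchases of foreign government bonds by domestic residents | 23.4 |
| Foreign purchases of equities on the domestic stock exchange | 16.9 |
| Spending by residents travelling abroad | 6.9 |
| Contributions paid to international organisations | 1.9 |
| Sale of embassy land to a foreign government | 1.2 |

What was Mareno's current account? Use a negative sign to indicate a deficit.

Goods: -73.2 - 33.3 + 8.4 - 16.1 - 8.1 = -122.3
Services: -6.9 + 8.2 + 7.1 = 8.4
Primary income: -1.3 - 6.2 - 4.8 - 6.4 = -18.7
Secondary income: -6.9 - 1.9 + 12.2 = 3.4
Current account = (-122.3) + 8.4 + (-18.7) + 3.4 = -129.2
(Excluded from the current account — financial account: inward foreign direct investment in the manufacturing sector 12.4, purchases of foreign government bonds by domestic residents 23.4, foreign purchases of equities on the domestic stock exchange 16.9; capital account: sale of embassy land to a foreign government 1.2.)

-129.2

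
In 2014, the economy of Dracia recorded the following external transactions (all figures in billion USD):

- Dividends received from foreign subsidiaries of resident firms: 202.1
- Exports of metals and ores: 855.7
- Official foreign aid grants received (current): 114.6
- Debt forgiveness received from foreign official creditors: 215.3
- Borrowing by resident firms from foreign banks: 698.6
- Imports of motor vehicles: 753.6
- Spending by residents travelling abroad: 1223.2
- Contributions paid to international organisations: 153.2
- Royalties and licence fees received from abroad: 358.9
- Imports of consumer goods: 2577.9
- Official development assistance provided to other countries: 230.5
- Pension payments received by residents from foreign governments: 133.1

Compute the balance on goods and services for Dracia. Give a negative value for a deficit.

-3340.1

Goods: -753.6 - 2577.9 + 855.7 = -2475.8
Services: 358.9 - 1223.2 = -864.3
Trade balance = -2475.8 + (-864.3) = -3340.1
(Excluded from the trade balance — primary income: dividends received from foreign subsidiaries of resident firms 202.1; secondary income: official foreign aid grants received (current) 114.6, contributions paid to international organisations 153.2, official development assistance provided to other countries 230.5, pension payments received by residents from foreign governments 133.1; capital account: debt forgiveness received from foreign official creditors 215.3; financial account: borrowing by resident firms from foreign banks 698.6.)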